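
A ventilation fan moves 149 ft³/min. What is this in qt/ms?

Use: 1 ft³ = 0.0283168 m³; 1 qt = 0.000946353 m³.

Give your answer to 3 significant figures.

0.0743 qt/ms

149 ft³/min × 0.0283168 m³/ft³ ÷ 60 s/min = 0.0703201 m³/s
0.0703201 m³/s ÷ 0.000946353 m³/qt × 0.001 s/ms = 0.0743064 qt/ms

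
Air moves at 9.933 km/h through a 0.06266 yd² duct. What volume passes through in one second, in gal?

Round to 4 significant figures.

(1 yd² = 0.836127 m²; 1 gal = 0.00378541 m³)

9.933 km/h × (1/3.6) = 2.75917 m/s
0.06266 yd² × 0.836127 = 0.0523917 m²
V = v × A × t = 2.75917 m/s × 0.0523917 m² × 1 s = 0.144558 m³
0.144558 m³ ÷ (0.00378541 m³/gal) = 38.1882 gal

38.19 gal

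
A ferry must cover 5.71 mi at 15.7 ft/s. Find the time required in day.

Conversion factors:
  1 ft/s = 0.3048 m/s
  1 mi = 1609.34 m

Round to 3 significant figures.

5.71 mi × 1609.34 → 9189.33 m
15.7 ft/s × 0.3048 → 4.78536 m/s
t = d / v = 9189.33 m / 4.78536 m/s = 1920.3 s
1920.3 s ÷ (86400 s/day) = 0.0222257 day

0.0222 day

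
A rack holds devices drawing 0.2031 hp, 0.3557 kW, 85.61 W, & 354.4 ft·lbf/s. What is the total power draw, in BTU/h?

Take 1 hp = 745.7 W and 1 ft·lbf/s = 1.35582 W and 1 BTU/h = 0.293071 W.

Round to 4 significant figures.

3662 BTU/h

0.2031 hp × 745.7 = 151.452 W
0.3557 kW × 1000 = 355.7 W
85.61 W (already W)
354.4 ft·lbf/s × 1.35582 = 480.503 W
Combined: 151.452 + 355.7 + 85.61 + 480.503 = 1073.26 W
In BTU/h: 1073.26 / 0.293071 = 3662.12 BTU/h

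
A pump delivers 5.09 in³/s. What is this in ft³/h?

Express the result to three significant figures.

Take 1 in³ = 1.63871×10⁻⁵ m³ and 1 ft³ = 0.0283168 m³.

5.09 in³/s × 1.63871×10⁻⁵ m³/in³ = 8.34103×10⁻⁵ m³/s
8.34103×10⁻⁵ m³/s ÷ 0.0283168 m³/ft³ × 3600 s/h = 10.6042 ft³/h

10.6 ft³/h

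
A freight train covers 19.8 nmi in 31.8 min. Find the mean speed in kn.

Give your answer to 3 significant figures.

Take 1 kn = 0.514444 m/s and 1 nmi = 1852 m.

19.8 nmi × 1852 → 36669.6 m
31.8 min × 60 → 1908 s
v = d / t = 36669.6 m / 1908 s = 19.2189 m/s
19.2189 m/s ÷ (0.514444 m/s/kn) = 37.3586 kn

37.4 kn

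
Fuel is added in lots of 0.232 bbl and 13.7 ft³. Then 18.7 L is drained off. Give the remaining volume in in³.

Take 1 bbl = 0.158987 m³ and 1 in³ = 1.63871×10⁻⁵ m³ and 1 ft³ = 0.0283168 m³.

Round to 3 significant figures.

0.232 bbl × 0.158987 = 0.036885 m³
13.7 ft³ × 0.0283168 = 0.38794 m³
18.7 L × 0.001 = 0.0187 m³
Sum: 0.036885 + 0.38794 − 0.0187 = 0.406125 m³
In in³: 0.406125 / 1.63871×10⁻⁵ = 24783.2 in³

2.48×10⁴ in³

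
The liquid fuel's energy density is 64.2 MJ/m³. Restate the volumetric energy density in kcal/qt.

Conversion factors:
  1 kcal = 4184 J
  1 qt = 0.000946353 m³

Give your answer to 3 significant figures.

64.2 MJ/m³ × 1000000 J/MJ = 6.42×10⁷ J/m³
6.42×10⁷ J/m³ ÷ 4184 J/kcal × 0.000946353 m³/qt = 14.521 kcal/qt

14.5 kcal/qt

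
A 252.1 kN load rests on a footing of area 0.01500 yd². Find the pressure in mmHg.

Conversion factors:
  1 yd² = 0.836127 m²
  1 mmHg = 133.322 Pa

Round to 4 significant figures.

252.1 kN × 1000 → 252100 N
0.01500 yd² × 0.836127 → 0.0125419 m²
P = F / A = 252100 N / 0.0125419 m² = 2.01006×10⁷ Pa
2.01006×10⁷ Pa ÷ (133.322 Pa/mmHg) = 150767 mmHg

1.508×10⁵ mmHg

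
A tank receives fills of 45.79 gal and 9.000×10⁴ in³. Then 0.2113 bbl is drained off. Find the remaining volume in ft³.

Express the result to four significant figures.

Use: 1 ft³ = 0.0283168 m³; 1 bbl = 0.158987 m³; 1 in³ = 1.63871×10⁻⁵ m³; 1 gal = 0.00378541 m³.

57.02 ft³

45.79 gal × 0.00378541 → 0.173334 m³
9.000×10⁴ in³ × 1.63871×10⁻⁵ → 1.47484 m³
0.2113 bbl × 0.158987 → 0.033594 m³
Sum: 0.173334 + 1.47484 − 0.033594 = 1.61458 m³
In ft³: 1.61458 / 0.0283168 = 57.0184 ft³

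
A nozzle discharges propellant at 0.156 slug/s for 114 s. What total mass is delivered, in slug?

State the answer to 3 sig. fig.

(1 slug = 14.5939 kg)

0.156 slug/s → 2.27665 kg/s
m = ṁ × t = 2.27665 × 114 = 259.538 kg
In slug: 259.538 / 14.5939 = 17.784 slug

17.8 slug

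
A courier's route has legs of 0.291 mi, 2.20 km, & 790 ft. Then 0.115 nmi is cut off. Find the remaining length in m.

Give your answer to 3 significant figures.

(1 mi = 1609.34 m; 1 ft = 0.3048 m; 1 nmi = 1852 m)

0.291 mi × 1609.34 → 468.318 m
2.20 km × 1000 → 2200 m
790 ft × 0.3048 → 240.792 m
0.115 nmi × 1852 → 212.98 m
Result: 468.318 + 2200 + 240.792 − 212.98 = 2696.13 m

2700 m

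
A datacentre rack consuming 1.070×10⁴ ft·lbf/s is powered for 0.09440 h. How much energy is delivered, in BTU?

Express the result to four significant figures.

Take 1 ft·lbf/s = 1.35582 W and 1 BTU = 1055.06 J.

4673 BTU

1.070×10⁴ ft·lbf/s × 1.35582 = 14507.3 W
0.09440 h × 3600 = 339.84 s
E = P × t = 14507.3 W × 339.84 s = 4.93016×10⁶ J
4.93016×10⁶ J ÷ (1055.06 J/BTU) = 4672.87 BTU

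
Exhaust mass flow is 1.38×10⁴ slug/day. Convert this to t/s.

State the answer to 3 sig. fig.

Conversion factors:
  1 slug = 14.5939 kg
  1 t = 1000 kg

1.38×10⁴ slug/day × 14.5939 kg/slug ÷ 86400 s/day = 2.33097 kg/s
2.33097 kg/s ÷ 1000 kg/t = 0.00233097 t/s

0.00233 t/s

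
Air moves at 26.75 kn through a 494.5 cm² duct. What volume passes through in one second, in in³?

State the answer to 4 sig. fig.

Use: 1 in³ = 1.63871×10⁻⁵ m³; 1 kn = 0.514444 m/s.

4.153×10⁴ in³

26.75 kn × 0.514444 = 13.7614 m/s
494.5 cm² × 0.0001 = 0.04945 m²
V = v × A × t = 13.7614 m/s × 0.04945 m² × 1 s = 0.680501 m³
0.680501 m³ ÷ (1.63871×10⁻⁵ m³/in³) = 41526.6 in³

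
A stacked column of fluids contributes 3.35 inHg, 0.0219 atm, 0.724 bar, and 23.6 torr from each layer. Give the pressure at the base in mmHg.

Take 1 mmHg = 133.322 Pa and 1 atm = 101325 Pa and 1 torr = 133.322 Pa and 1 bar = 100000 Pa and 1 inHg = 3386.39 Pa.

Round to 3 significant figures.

668 mmHg

3.35 inHg × 3386.39 = 11344.4 Pa
0.0219 atm × 101325 = 2219.02 Pa
0.724 bar × 100000 = 72400 Pa
23.6 torr × 133.322 = 3146.4 Pa
Total: 11344.4 + 2219.02 + 72400 + 3146.4 = 89109.8 Pa
In mmHg: 89109.8 / 133.322 = 668.38 mmHg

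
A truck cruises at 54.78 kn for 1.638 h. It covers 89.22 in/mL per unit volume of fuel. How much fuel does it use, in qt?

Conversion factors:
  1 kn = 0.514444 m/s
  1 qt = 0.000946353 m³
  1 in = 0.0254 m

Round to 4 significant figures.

77.49 qt

54.78 kn → 28.1812 m/s
1.638 h → 5896.8 s
d = v × t = 28.1812 × 5896.8 = 166179 m
89.22 in/mL → 2.26619×10⁶ m/m³
V = d / (distance per unit fuel) = 166179 / 2.26619×10⁶ = 0.0733297 m³
In qt: 0.0733297 / 0.000946353 = 77.4866 qt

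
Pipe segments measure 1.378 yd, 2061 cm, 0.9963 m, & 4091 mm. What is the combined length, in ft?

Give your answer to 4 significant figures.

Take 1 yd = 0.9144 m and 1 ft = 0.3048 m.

88.44 ft

1.378 yd × 0.9144 → 1.26004 m
2061 cm × 0.01 → 20.61 m
0.9963 m (already m)
4091 mm × 0.001 → 4.091 m
Total: 1.26004 + 20.61 + 0.9963 + 4.091 = 26.9573 m
In ft: 26.9573 / 0.3048 = 88.4426 ft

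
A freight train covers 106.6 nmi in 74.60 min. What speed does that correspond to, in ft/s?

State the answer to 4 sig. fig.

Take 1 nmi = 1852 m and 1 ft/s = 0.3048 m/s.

106.6 nmi × 1852 = 197423 m
74.60 min × 60 = 4476 s
v = d / t = 197423 m / 4476 s = 44.107 m/s
44.107 m/s ÷ (0.3048 m/s/ft/s) = 144.708 ft/s

144.7 ft/s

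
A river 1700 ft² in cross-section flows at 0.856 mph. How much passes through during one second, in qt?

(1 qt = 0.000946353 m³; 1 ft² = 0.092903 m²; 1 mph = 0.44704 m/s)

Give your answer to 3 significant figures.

0.856 mph × 0.44704 = 0.382666 m/s
1700 ft² × 0.092903 = 157.935 m²
V = v × A × t = 0.382666 m/s × 157.935 m² × 1 s = 60.4364 m³
60.4364 m³ ÷ (0.000946353 m³/qt) = 63862.4 qt

6.39×10⁴ qt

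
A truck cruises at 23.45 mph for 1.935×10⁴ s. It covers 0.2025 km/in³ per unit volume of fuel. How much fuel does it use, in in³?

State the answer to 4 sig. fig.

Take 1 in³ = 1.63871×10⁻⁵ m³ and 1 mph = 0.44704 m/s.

1002 in³

23.45 mph → 10.4831 m/s
d = v × t = 10.4831 × 19350 = 202848 m
0.2025 km/in³ → 1.23573×10⁷ m/m³
V = d / (distance per unit fuel) = 202848 / 1.23573×10⁷ = 0.0164152 m³
In in³: 0.0164152 / 1.63871×10⁻⁵ = 1001.71 in³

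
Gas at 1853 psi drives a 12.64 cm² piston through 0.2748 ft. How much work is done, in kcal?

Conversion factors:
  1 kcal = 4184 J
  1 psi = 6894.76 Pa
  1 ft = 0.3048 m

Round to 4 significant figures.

0.3233 kcal

1853 psi → 1.2776×10⁷ Pa
12.64 cm² → 0.001264 m²
F = P × A = 1.2776×10⁷ × 0.001264 = 16148.9 N
0.2748 ft → 0.083759 m
W = F × d = 16148.9 × 0.083759 = 1352.62 J
In kcal: 1352.62 / 4184 = 0.323284 kcal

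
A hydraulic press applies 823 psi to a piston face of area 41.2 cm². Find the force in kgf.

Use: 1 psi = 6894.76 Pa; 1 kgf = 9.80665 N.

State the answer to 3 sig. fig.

823 psi × 6894.76 = 5.67439×10⁶ Pa
41.2 cm² × 0.0001 = 0.00412 m²
F = P × A = 5.67439×10⁶ Pa × 0.00412 m² = 23378.5 N
23378.5 N ÷ (9.80665 N/kgf) = 2383.94 kgf

2380 kgf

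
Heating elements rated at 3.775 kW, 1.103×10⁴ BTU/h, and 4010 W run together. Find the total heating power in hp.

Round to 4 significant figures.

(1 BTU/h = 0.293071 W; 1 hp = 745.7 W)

3.775 kW × 1000 = 3775 W
1.103×10⁴ BTU/h × 0.293071 = 3232.57 W
4010 W (already W)
Sum: 3775 + 3232.57 + 4010 = 11017.6 W
In hp: 11017.6 / 745.7 = 14.7748 hp

14.77 hp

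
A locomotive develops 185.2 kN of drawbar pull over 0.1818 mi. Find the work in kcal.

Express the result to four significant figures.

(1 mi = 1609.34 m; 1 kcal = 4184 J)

1.295×10⁴ kcal

185.2 kN × 1000 = 185200 N
0.1818 mi × 1609.34 = 292.578 m
W = F × d = 185200 N × 292.578 m = 5.41854×10⁷ J
5.41854×10⁷ J ÷ (4184 J/kcal) = 12950.6 kcal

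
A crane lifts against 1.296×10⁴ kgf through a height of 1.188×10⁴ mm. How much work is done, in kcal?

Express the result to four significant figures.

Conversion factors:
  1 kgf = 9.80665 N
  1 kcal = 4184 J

360.9 kcal

1.296×10⁴ kgf × 9.80665 = 127094 N
1.188×10⁴ mm × 0.001 = 11.88 m
W = F × d = 127094 N × 11.88 m = 1.50988×10⁶ J
1.50988×10⁶ J ÷ (4184 J/kcal) = 360.87 kcal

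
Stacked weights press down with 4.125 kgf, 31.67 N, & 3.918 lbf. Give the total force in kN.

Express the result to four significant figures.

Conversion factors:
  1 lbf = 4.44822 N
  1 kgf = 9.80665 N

0.08955 kN

4.125 kgf × 9.80665 → 40.4524 N
31.67 N (already N)
3.918 lbf × 4.44822 → 17.4281 N
Sum: 40.4524 + 31.67 + 17.4281 = 89.5505 N
In kN: 89.5505 / 1000 = 0.0895505 kN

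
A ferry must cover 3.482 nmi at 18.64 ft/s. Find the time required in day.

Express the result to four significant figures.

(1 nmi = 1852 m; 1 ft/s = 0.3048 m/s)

0.01314 day

3.482 nmi × 1852 = 6448.66 m
18.64 ft/s × 0.3048 = 5.68147 m/s
t = d / v = 6448.66 m / 5.68147 m/s = 1135.03 s
1135.03 s ÷ (86400 s/day) = 0.0131369 day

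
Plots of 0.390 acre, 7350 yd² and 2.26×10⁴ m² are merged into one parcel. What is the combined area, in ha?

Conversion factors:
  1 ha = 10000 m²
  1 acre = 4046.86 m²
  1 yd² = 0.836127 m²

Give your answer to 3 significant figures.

3.03 ha

0.390 acre × 4046.86 → 1578.28 m²
7350 yd² × 0.836127 → 6145.53 m²
2.26×10⁴ m² (already m²)
Sum: 1578.28 + 6145.53 + 22600 = 30323.8 m²
In ha: 30323.8 / 10000 = 3.03238 ha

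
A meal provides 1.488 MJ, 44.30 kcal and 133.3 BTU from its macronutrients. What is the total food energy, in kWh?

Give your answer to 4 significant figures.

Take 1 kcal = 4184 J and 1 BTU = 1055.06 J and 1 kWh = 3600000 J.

1.488 MJ × 1000000 → 1.488×10⁶ J
44.30 kcal × 4184 → 185351 J
133.3 BTU × 1055.06 → 140639 J
Sum: 1.488×10⁶ + 185351 + 140639 = 1.81399×10⁶ J
In kWh: 1.81399×10⁶ / 3600000 = 0.503886 kWh

0.5039 kWh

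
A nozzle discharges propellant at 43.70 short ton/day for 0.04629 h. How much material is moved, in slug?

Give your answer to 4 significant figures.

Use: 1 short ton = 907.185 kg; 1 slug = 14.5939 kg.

43.70 short ton/day → 0.458842 kg/s
0.04629 h → 166.644 s
m = ṁ × t = 0.458842 × 166.644 = 76.4633 kg
In slug: 76.4633 / 14.5939 = 5.2394 slug

5.239 slug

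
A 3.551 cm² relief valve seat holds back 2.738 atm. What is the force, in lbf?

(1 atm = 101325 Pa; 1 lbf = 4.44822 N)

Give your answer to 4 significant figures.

2.738 atm × 101325 → 277428 Pa
3.551 cm² × 0.0001 → 3.551×10⁻⁴ m²
F = P × A = 277428 Pa × 3.551×10⁻⁴ m² = 98.5147 N
98.5147 N ÷ (4.44822 N/lbf) = 22.147 lbf

22.15 lbf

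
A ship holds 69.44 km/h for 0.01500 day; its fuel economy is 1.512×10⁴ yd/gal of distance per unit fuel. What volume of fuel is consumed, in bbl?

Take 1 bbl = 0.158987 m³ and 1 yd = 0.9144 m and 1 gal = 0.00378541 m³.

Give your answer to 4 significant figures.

69.44 km/h → 19.2889 m/s
0.01500 day → 1296 s
d = v × t = 19.2889 × 1296 = 24998.4 m
1.512×10⁴ yd/gal → 3.65237×10⁶ m/m³
V = d / (distance per unit fuel) = 24998.4 / 3.65237×10⁶ = 0.00684443 m³
In bbl: 0.00684443 / 0.158987 = 0.0430502 bbl

0.04305 bbl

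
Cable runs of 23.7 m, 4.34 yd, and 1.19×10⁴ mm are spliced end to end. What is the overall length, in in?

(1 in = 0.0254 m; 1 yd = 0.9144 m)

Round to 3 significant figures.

1560 in

23.7 m (already m)
4.34 yd × 0.9144 = 3.9685 m
1.19×10⁴ mm × 0.001 = 11.9 m
Combined: 23.7 + 3.9685 + 11.9 = 39.5685 m
In in: 39.5685 / 0.0254 = 1557.81 in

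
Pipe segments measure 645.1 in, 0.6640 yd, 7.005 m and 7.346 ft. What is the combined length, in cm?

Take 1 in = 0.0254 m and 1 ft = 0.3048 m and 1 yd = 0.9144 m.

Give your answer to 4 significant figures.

645.1 in × 0.0254 = 16.3855 m
0.6640 yd × 0.9144 = 0.607162 m
7.005 m (already m)
7.346 ft × 0.3048 = 2.23906 m
Sum: 16.3855 + 0.607162 + 7.005 + 2.23906 = 26.2367 m
In cm: 26.2367 / 0.01 = 2623.67 cm

2624 cm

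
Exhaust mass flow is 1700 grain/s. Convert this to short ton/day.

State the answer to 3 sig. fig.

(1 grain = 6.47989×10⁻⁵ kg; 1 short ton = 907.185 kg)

10.5 short ton/day

1700 grain/s × 6.47989×10⁻⁵ kg/grain = 0.110158 kg/s
0.110158 kg/s ÷ 907.185 kg/short ton × 86400 s/day = 10.4914 short ton/day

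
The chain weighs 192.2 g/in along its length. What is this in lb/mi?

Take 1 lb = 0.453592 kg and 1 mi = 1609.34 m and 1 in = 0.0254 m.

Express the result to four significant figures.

2.685×10⁴ lb/mi

192.2 g/in × 0.001 kg/g ÷ 0.0254 m/in = 7.56693 kg/m
7.56693 kg/m ÷ 0.453592 kg/lb × 1609.34 m/mi = 26847.4 lb/mi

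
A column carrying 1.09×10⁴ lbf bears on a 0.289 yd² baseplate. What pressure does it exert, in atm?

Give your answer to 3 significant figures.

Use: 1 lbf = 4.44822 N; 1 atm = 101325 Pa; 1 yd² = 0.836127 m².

1.98 atm

1.09×10⁴ lbf × 4.44822 = 48485.6 N
0.289 yd² × 0.836127 = 0.241641 m²
P = F / A = 48485.6 N / 0.241641 m² = 200651 Pa
200651 Pa ÷ (101325 Pa/atm) = 1.98027 atm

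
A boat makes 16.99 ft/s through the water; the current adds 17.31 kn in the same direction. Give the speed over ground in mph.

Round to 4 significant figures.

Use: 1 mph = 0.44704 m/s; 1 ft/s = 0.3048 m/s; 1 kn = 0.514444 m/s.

31.50 mph

16.99 ft/s × 0.3048 → 5.17855 m/s
17.31 kn × 0.514444 → 8.90503 m/s
Combined: 5.17855 + 8.90503 = 14.0836 m/s
In mph: 14.0836 / 0.44704 = 31.5041 mph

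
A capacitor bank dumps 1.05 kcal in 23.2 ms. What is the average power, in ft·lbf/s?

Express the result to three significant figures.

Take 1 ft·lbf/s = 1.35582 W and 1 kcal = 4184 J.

1.40×10⁵ ft·lbf/s

1.05 kcal × 4184 → 4393.2 J
23.2 ms × 0.001 → 0.0232 s
P = E / t = 4393.2 J / 0.0232 s = 189362 W
189362 W ÷ (1.35582 W/ft·lbf/s) = 139666 ft·lbf/s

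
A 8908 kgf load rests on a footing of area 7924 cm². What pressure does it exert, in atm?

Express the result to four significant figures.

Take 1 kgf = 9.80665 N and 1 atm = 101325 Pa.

8908 kgf × 9.80665 → 87357.6 N
7924 cm² × 0.0001 → 0.7924 m²
P = F / A = 87357.6 N / 0.7924 m² = 110244 Pa
110244 Pa ÷ (101325 Pa/atm) = 1.08802 atm

1.088 atm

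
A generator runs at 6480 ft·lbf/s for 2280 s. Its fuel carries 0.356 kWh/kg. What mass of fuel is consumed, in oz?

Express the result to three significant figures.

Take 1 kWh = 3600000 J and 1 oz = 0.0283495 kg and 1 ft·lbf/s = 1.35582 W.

551 oz

6480 ft·lbf/s → 8785.71 W
E = P × t = 8785.71 × 2280 = 2.00314×10⁷ J
0.356 kWh/kg → 1.2816×10⁶ J/kg
m = E / e_s = 2.00314×10⁷ / 1.2816×10⁶ = 15.63 kg
In oz: 15.63 / 0.0283495 = 551.332 oz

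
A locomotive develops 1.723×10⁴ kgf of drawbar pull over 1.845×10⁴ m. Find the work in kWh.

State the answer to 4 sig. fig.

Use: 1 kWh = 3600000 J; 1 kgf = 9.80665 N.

866.0 kWh

1.723×10⁴ kgf × 9.80665 → 168969 N
W = F × d = 168969 N × 18450 m = 3.11748×10⁹ J
3.11748×10⁹ J ÷ (3600000 J/kWh) = 865.967 kWh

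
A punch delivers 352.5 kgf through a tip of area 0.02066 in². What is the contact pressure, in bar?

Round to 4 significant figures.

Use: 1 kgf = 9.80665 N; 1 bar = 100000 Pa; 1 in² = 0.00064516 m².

352.5 kgf × 9.80665 → 3456.84 N
0.02066 in² × 0.00064516 → 1.3329×10⁻⁵ m²
P = F / A = 3456.84 N / 1.3329×10⁻⁵ m² = 2.59347×10⁸ Pa
2.59347×10⁸ Pa ÷ (100000 Pa/bar) = 2593.47 bar

2593 bar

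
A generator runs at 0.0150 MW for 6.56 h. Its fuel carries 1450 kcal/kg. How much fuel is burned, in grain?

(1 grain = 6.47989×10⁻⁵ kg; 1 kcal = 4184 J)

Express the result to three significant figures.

9.01×10⁵ grain

0.0150 MW → 15000 W
6.56 h → 23616 s
E = P × t = 15000 × 23616 = 3.5424×10⁸ J
1450 kcal/kg → 6.0668×10⁶ J/kg
m = E / e_s = 3.5424×10⁸ / 6.0668×10⁶ = 58.3899 kg
In grain: 58.3899 / 6.47989×10⁻⁵ = 901094 grain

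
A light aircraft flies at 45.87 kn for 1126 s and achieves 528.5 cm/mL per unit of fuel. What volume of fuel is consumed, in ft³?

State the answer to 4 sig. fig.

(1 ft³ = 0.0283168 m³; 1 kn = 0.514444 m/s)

0.1775 ft³

45.87 kn → 23.5975 m/s
d = v × t = 23.5975 × 1126 = 26570.8 m
528.5 cm/mL → 5.285×10⁶ m/m³
V = d / (distance per unit fuel) = 26570.8 / 5.285×10⁶ = 0.00502759 m³
In ft³: 0.00502759 / 0.0283168 = 0.177548 ft³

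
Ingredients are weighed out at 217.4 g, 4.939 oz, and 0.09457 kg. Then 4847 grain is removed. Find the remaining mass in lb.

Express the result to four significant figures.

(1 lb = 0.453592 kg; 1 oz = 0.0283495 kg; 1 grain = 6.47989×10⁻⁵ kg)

217.4 g × 0.001 → 0.2174 kg
4.939 oz × 0.0283495 → 0.140018 kg
0.09457 kg (already kg)
4847 grain × 6.47989×10⁻⁵ → 0.31408 kg
Sum: 0.2174 + 0.140018 + 0.09457 − 0.31408 = 0.137908 kg
In lb: 0.137908 / 0.453592 = 0.304035 lb

0.3040 lb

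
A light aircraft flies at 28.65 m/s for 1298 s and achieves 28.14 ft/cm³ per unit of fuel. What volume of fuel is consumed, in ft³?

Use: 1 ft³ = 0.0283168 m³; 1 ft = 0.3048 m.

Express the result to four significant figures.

0.1531 ft³

d = v × t = 28.65 × 1298 = 37187.7 m
28.14 ft/cm³ → 8.57707×10⁶ m/m³
V = d / (distance per unit fuel) = 37187.7 / 8.57707×10⁶ = 0.00433571 m³
In ft³: 0.00433571 / 0.0283168 = 0.153114 ft³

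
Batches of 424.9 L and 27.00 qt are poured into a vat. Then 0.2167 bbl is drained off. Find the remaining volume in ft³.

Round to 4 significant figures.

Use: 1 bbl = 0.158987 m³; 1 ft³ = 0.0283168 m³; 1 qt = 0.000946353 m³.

424.9 L × 0.001 = 0.4249 m³
27.00 qt × 0.000946353 = 0.0255515 m³
0.2167 bbl × 0.158987 = 0.0344525 m³
Net: 0.4249 + 0.0255515 − 0.0344525 = 0.415999 m³
In ft³: 0.415999 / 0.0283168 = 14.6909 ft³

14.69 ft³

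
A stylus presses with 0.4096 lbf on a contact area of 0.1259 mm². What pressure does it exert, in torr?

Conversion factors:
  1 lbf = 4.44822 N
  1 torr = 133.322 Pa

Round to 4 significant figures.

1.085×10⁵ torr

0.4096 lbf × 4.44822 = 1.82199 N
0.1259 mm² × 10⁻⁶ = 1.259×10⁻⁷ m²
P = F / A = 1.82199 N / 1.259×10⁻⁷ m² = 1.44717×10⁷ Pa
1.44717×10⁷ Pa ÷ (133.322 Pa/torr) = 108547 torr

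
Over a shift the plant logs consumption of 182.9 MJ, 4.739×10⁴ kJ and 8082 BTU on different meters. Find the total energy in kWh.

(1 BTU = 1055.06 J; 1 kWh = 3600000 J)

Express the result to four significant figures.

66.34 kWh

182.9 MJ × 1000000 = 1.829×10⁸ J
4.739×10⁴ kJ × 1000 = 4.739×10⁷ J
8082 BTU × 1055.06 = 8.52699×10⁶ J
Total: 1.829×10⁸ + 4.739×10⁷ + 8.52699×10⁶ = 2.38817×10⁸ J
In kWh: 2.38817×10⁸ / 3600000 = 66.3381 kWh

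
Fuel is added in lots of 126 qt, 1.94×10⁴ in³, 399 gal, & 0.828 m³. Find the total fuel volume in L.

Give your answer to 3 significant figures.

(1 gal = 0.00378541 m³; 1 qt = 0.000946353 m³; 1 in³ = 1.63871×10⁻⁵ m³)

126 qt × 0.000946353 → 0.11924 m³
1.94×10⁴ in³ × 1.63871×10⁻⁵ → 0.31791 m³
399 gal × 0.00378541 → 1.51038 m³
0.828 m³ (already m³)
Combined: 0.11924 + 0.31791 + 1.51038 + 0.828 = 2.77553 m³
In L: 2.77553 / 0.001 = 2775.53 L

2780 L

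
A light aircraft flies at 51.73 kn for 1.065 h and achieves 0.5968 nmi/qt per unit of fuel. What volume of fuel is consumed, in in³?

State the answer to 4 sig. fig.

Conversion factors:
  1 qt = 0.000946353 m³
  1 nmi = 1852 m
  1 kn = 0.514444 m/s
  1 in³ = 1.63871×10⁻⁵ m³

51.73 kn → 26.6122 m/s
1.065 h → 3834 s
d = v × t = 26.6122 × 3834 = 102031 m
0.5968 nmi/qt → 1.16793×10⁶ m/m³
V = d / (distance per unit fuel) = 102031 / 1.16793×10⁶ = 0.0873605 m³
In in³: 0.0873605 / 1.63871×10⁻⁵ = 5331.05 in³

5331 in³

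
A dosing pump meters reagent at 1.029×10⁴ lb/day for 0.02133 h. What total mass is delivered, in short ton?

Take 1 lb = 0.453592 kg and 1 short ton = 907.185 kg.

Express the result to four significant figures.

1.029×10⁴ lb/day → 0.0540215 kg/s
0.02133 h → 76.788 s
m = ṁ × t = 0.0540215 × 76.788 = 4.1482 kg
In short ton: 4.1482 / 907.185 = 0.00457261 short ton

0.004573 short ton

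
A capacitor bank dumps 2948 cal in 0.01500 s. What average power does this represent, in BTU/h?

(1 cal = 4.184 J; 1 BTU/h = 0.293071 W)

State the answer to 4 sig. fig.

2.806×10⁶ BTU/h

2948 cal × 4.184 → 12334.4 J
P = E / t = 12334.4 J / 0.015 s = 822293 W
822293 W ÷ (0.293071 W/BTU/h) = 2.80578×10⁶ BTU/h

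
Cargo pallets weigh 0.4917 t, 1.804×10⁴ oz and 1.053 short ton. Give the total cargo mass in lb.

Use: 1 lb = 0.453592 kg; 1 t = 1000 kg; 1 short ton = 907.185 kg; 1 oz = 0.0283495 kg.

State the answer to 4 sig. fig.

0.4917 t × 1000 = 491.7 kg
1.804×10⁴ oz × 0.0283495 = 511.425 kg
1.053 short ton × 907.185 = 955.266 kg
Combined: 491.7 + 511.425 + 955.266 = 1958.39 kg
In lb: 1958.39 / 0.453592 = 4317.51 lb

4318 lb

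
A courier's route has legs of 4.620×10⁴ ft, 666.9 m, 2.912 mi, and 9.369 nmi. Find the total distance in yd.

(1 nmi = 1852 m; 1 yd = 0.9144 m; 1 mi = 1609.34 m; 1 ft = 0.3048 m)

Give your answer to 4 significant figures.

4.620×10⁴ ft × 0.3048 = 14081.8 m
666.9 m (already m)
2.912 mi × 1609.34 = 4686.4 m
9.369 nmi × 1852 = 17351.4 m
Combined: 14081.8 + 666.9 + 4686.4 + 17351.4 = 36786.5 m
In yd: 36786.5 / 0.9144 = 40230.2 yd

4.023×10⁴ yd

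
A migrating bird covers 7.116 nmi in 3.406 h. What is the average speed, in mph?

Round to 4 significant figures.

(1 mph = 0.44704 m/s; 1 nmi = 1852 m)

2.404 mph

7.116 nmi × 1852 = 13178.8 m
3.406 h × 3600 = 12261.6 s
v = d / t = 13178.8 m / 12261.6 s = 1.0748 m/s
1.0748 m/s ÷ (0.44704 m/s/mph) = 2.40426 mph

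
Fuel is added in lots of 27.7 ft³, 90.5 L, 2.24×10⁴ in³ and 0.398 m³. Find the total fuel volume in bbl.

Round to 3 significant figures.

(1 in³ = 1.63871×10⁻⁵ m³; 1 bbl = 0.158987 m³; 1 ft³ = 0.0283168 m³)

27.7 ft³ × 0.0283168 = 0.784375 m³
90.5 L × 0.001 = 0.0905 m³
2.24×10⁴ in³ × 1.63871×10⁻⁵ = 0.367071 m³
0.398 m³ (already m³)
Total: 0.784375 + 0.0905 + 0.367071 + 0.398 = 1.63995 m³
In bbl: 1.63995 / 0.158987 = 10.315 bbl

10.3 bbl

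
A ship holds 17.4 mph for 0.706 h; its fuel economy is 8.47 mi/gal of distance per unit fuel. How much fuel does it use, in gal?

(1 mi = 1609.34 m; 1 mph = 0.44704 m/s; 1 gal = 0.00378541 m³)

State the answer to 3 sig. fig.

1.45 gal

17.4 mph → 7.7785 m/s
0.706 h → 2541.6 s
d = v × t = 7.7785 × 2541.6 = 19769.8 m
8.47 mi/gal → 3.60096×10⁶ m/m³
V = d / (distance per unit fuel) = 19769.8 / 3.60096×10⁶ = 0.00549015 m³
In gal: 0.00549015 / 0.00378541 = 1.45034 gal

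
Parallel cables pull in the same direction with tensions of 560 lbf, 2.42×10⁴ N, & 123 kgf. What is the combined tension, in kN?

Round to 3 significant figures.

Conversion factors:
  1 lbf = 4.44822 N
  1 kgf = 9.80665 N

560 lbf × 4.44822 = 2491 N
2.42×10⁴ N (already N)
123 kgf × 9.80665 = 1206.22 N
Sum: 2491 + 24200 + 1206.22 = 27897.2 N
In kN: 27897.2 / 1000 = 27.8972 kN

27.9 kN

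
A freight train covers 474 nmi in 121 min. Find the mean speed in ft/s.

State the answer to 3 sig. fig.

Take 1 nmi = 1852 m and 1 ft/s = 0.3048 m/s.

397 ft/s

474 nmi × 1852 → 877848 m
121 min × 60 → 7260 s
v = d / t = 877848 m / 7260 s = 120.916 m/s
120.916 m/s ÷ (0.3048 m/s/ft/s) = 396.706 ft/s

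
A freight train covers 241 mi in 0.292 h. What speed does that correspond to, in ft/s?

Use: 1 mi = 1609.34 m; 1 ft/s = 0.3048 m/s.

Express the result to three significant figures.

1210 ft/s

241 mi × 1609.34 = 387851 m
0.292 h × 3600 = 1051.2 s
v = d / t = 387851 m / 1051.2 s = 368.96 m/s
368.96 m/s ÷ (0.3048 m/s/ft/s) = 1210.5 ft/s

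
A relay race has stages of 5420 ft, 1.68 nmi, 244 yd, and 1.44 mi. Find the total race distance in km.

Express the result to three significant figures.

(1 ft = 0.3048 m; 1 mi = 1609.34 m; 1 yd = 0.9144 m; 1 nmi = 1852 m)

5420 ft × 0.3048 = 1652.02 m
1.68 nmi × 1852 = 3111.36 m
244 yd × 0.9144 = 223.114 m
1.44 mi × 1609.34 = 2317.45 m
Combined: 1652.02 + 3111.36 + 223.114 + 2317.45 = 7303.94 m
In km: 7303.94 / 1000 = 7.30394 km

7.30 km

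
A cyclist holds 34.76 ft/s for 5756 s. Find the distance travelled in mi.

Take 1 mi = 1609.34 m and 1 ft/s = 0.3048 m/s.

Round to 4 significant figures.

37.89 mi

34.76 ft/s × 0.3048 → 10.5948 m/s
d = v × t = 10.5948 m/s × 5756 s = 60983.7 m
60983.7 m ÷ (1609.34 m/mi) = 37.8936 mi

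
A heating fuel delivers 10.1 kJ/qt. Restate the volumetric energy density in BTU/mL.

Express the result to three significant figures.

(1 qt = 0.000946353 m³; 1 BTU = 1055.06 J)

0.0101 BTU/mL

10.1 kJ/qt × 1000 J/kJ ÷ 0.000946353 m³/qt = 1.06726×10⁷ J/m³
1.06726×10⁷ J/m³ ÷ 1055.06 J/BTU × 10⁻⁶ m³/mL = 0.0101156 BTU/mL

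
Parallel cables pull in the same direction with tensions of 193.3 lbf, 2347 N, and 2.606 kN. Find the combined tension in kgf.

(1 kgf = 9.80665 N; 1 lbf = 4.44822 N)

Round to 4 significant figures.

592.7 kgf

193.3 lbf × 4.44822 = 859.841 N
2347 N (already N)
2.606 kN × 1000 = 2606 N
Combined: 859.841 + 2347 + 2606 = 5812.84 N
In kgf: 5812.84 / 9.80665 = 592.745 kgf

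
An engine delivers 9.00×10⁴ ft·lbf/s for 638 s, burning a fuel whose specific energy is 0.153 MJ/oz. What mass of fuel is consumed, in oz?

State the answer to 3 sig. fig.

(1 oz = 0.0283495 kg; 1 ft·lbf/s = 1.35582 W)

509 oz

9.00×10⁴ ft·lbf/s → 122024 W
E = P × t = 122024 × 638 = 7.78513×10⁷ J
0.153 MJ/oz → 5.39692×10⁶ J/kg
m = E / e_s = 7.78513×10⁷ / 5.39692×10⁶ = 14.4251 kg
In oz: 14.4251 / 0.0283495 = 508.831 oz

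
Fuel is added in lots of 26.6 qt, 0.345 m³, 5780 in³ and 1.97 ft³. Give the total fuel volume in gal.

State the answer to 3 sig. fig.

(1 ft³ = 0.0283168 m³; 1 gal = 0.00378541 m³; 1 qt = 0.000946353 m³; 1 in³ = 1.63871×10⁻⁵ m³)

138 gal

26.6 qt × 0.000946353 = 0.025173 m³
0.345 m³ (already m³)
5780 in³ × 1.63871×10⁻⁵ = 0.0947174 m³
1.97 ft³ × 0.0283168 = 0.0557841 m³
Total: 0.025173 + 0.345 + 0.0947174 + 0.0557841 = 0.520674 m³
In gal: 0.520674 / 0.00378541 = 137.548 gal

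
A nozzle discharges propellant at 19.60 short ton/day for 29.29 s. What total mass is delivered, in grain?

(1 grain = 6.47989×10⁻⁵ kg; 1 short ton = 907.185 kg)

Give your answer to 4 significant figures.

19.60 short ton/day → 0.205797 kg/s
m = ṁ × t = 0.205797 × 29.29 = 6.02779 kg
In grain: 6.02779 / 6.47989×10⁻⁵ = 93023 grain

9.302×10⁴ grain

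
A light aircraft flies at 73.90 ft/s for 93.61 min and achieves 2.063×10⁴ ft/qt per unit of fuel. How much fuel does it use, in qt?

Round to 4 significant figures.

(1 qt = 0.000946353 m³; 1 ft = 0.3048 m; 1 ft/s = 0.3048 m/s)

73.90 ft/s → 22.5247 m/s
93.61 min → 5616.6 s
d = v × t = 22.5247 × 5616.6 = 126512 m
2.063×10⁴ ft/qt → 6.64448×10⁶ m/m³
V = d / (distance per unit fuel) = 126512 / 6.64448×10⁶ = 0.0190402 m³
In qt: 0.0190402 / 0.000946353 = 20.1196 qt

20.12 qt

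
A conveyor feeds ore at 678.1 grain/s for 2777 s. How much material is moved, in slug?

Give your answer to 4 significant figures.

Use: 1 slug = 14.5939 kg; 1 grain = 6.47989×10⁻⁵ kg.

8.361 slug

678.1 grain/s → 0.0439401 kg/s
m = ṁ × t = 0.0439401 × 2777 = 122.022 kg
In slug: 122.022 / 14.5939 = 8.36116 slug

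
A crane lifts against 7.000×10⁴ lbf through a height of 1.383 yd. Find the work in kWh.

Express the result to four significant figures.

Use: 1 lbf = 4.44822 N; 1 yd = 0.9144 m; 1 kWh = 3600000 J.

7.000×10⁴ lbf × 4.44822 → 311375 N
1.383 yd × 0.9144 → 1.26462 m
W = F × d = 311375 N × 1.26462 m = 393771 J
393771 J ÷ (3600000 J/kWh) = 0.109381 kWh

0.1094 kWh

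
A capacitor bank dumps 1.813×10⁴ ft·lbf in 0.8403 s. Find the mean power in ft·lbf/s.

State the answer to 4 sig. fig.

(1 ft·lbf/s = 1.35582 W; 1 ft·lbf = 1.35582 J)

2.158×10⁴ ft·lbf/s

1.813×10⁴ ft·lbf × 1.35582 = 24581 J
P = E / t = 24581 J / 0.8403 s = 29252.6 W
29252.6 W ÷ (1.35582 W/ft·lbf/s) = 21575.6 ft·lbf/s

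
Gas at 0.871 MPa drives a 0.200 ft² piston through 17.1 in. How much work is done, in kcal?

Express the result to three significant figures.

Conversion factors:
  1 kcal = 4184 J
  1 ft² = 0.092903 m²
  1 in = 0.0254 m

0.871 MPa → 871000 Pa
0.200 ft² → 0.0185806 m²
F = P × A = 871000 × 0.0185806 = 16183.7 N
17.1 in → 0.43434 m
W = F × d = 16183.7 × 0.43434 = 7029.23 J
In kcal: 7029.23 / 4184 = 1.68003 kcal

1.68 kcal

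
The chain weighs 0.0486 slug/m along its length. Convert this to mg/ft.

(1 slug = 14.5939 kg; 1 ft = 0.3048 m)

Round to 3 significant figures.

0.0486 slug/m × 14.5939 kg/slug = 0.709264 kg/m
0.709264 kg/m ÷ 10⁻⁶ kg/mg × 0.3048 m/ft = 216184 mg/ft

2.16×10⁵ mg/ft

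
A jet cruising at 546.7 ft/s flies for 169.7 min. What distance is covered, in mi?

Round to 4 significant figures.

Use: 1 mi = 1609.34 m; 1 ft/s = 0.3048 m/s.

1054 mi

546.7 ft/s × 0.3048 = 166.634 m/s
169.7 min × 60 = 10182 s
d = v × t = 166.634 m/s × 10182 s = 1.69667×10⁶ m
1.69667×10⁶ m ÷ (1609.34 m/mi) = 1054.26 mi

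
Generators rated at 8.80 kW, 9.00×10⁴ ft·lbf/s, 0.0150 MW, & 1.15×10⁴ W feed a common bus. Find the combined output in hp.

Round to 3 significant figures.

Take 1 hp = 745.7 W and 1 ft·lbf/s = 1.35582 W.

211 hp

8.80 kW × 1000 = 8800 W
9.00×10⁴ ft·lbf/s × 1.35582 = 122024 W
0.0150 MW × 1000000 = 15000 W
1.15×10⁴ W (already W)
Total: 8800 + 122024 + 15000 + 11500 = 157324 W
In hp: 157324 / 745.7 = 210.975 hp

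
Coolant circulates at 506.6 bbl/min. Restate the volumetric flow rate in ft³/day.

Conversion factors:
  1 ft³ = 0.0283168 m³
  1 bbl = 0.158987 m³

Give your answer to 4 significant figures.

4.096×10⁶ ft³/day

506.6 bbl/min × 0.158987 m³/bbl ÷ 60 s/min = 1.34238 m³/s
1.34238 m³/s ÷ 0.0283168 m³/ft³ × 86400 s/day = 4.09586×10⁶ ft³/day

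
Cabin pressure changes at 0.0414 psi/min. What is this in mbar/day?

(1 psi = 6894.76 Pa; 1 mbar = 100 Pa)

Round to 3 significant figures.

4110 mbar/day

0.0414 psi/min × 6894.76 Pa/psi ÷ 60 s/min = 4.75738 Pa/s
4.75738 Pa/s ÷ 100 Pa/mbar × 86400 s/day = 4110.38 mbar/day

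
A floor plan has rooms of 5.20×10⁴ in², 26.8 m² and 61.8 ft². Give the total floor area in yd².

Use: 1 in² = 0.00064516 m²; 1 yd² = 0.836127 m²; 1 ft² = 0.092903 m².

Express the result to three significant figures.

79.0 yd²

5.20×10⁴ in² × 0.00064516 = 33.5483 m²
26.8 m² (already m²)
61.8 ft² × 0.092903 = 5.74141 m²
Total: 33.5483 + 26.8 + 5.74141 = 66.0897 m²
In yd²: 66.0897 / 0.836127 = 79.0427 yd²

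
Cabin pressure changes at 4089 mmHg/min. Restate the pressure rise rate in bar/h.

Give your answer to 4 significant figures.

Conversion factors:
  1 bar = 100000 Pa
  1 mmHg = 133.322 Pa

327.1 bar/h

4089 mmHg/min × 133.322 Pa/mmHg ÷ 60 s/min = 9085.89 Pa/s
9085.89 Pa/s ÷ 100000 Pa/bar × 3600 s/h = 327.092 bar/h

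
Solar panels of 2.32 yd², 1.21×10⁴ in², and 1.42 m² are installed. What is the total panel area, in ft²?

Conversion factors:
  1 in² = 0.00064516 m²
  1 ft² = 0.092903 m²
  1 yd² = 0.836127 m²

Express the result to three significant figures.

2.32 yd² × 0.836127 = 1.93981 m²
1.21×10⁴ in² × 0.00064516 = 7.80644 m²
1.42 m² (already m²)
Combined: 1.93981 + 7.80644 + 1.42 = 11.1662 m²
In ft²: 11.1662 / 0.092903 = 120.192 ft²

120 ft²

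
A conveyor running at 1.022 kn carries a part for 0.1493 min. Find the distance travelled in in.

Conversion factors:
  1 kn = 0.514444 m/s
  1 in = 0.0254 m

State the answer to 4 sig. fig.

185.4 in

1.022 kn × 0.514444 = 0.525762 m/s
0.1493 min × 60 = 8.958 s
d = v × t = 0.525762 m/s × 8.958 s = 4.70978 m
4.70978 m ÷ (0.0254 m/in) = 185.424 in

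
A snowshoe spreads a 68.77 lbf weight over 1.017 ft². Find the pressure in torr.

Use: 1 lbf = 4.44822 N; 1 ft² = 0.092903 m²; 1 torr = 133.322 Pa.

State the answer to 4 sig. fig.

24.28 torr

68.77 lbf × 4.44822 → 305.904 N
1.017 ft² × 0.092903 → 0.0944824 m²
P = F / A = 305.904 N / 0.0944824 m² = 3237.68 Pa
3237.68 Pa ÷ (133.322 Pa/torr) = 24.2847 torr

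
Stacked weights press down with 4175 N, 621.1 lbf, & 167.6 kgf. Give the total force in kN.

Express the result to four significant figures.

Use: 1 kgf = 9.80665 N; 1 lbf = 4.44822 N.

4175 N (already N)
621.1 lbf × 4.44822 → 2762.79 N
167.6 kgf × 9.80665 → 1643.59 N
Sum: 4175 + 2762.79 + 1643.59 = 8581.38 N
In kN: 8581.38 / 1000 = 8.58138 kN

8.581 kN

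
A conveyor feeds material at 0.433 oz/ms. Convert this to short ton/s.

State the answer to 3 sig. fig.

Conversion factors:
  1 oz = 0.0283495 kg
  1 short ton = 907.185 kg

0.433 oz/ms × 0.0283495 kg/oz ÷ 0.001 s/ms = 12.2753 kg/s
12.2753 kg/s ÷ 907.185 kg/short ton = 0.0135312 short ton/s

0.0135 short ton/s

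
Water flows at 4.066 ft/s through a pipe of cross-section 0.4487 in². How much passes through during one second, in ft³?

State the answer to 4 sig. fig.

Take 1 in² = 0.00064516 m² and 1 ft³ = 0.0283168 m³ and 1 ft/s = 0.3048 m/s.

4.066 ft/s × 0.3048 = 1.23932 m/s
0.4487 in² × 0.00064516 = 2.89483×10⁻⁴ m²
V = v × A × t = 1.23932 m/s × 2.89483×10⁻⁴ m² × 1 s = 3.58762×10⁻⁴ m³
3.58762×10⁻⁴ m³ ÷ (0.0283168 m³/ft³) = 0.0126696 ft³

0.01267 ft³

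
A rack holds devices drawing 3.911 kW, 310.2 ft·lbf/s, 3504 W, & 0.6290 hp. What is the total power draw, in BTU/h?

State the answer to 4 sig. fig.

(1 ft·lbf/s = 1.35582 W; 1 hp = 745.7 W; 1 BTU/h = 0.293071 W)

2.834×10⁴ BTU/h

3.911 kW × 1000 = 3911 W
310.2 ft·lbf/s × 1.35582 = 420.575 W
3504 W (already W)
0.6290 hp × 745.7 = 469.045 W
Total: 3911 + 420.575 + 3504 + 469.045 = 8304.62 W
In BTU/h: 8304.62 / 0.293071 = 28336.5 BTU/h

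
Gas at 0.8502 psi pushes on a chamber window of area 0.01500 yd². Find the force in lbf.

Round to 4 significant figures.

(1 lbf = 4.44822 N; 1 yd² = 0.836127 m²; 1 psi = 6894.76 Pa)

0.8502 psi × 6894.76 → 5861.92 Pa
0.01500 yd² × 0.836127 → 0.0125419 m²
F = P × A = 5861.92 Pa × 0.0125419 m² = 73.5196 N
73.5196 N ÷ (4.44822 N/lbf) = 16.5279 lbf

16.53 lbf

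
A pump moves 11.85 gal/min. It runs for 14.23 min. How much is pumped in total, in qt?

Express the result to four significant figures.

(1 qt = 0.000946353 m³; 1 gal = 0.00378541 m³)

674.5 qt

11.85 gal/min → 7.47618×10⁻⁴ m³/s
14.23 min → 853.8 s
V = Q × t = 7.47618×10⁻⁴ × 853.8 = 0.638316 m³
In qt: 0.638316 / 0.000946353 = 674.501 qt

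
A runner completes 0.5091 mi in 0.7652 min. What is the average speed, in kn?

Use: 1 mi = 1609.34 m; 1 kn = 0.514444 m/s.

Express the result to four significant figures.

34.69 kn

0.5091 mi × 1609.34 = 819.315 m
0.7652 min × 60 = 45.912 s
v = d / t = 819.315 m / 45.912 s = 17.8453 m/s
17.8453 m/s ÷ (0.514444 m/s/kn) = 34.6885 kn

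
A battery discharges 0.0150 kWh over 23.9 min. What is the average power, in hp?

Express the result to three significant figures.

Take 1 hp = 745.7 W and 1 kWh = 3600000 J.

0.0150 kWh × 3600000 = 54000 J
23.9 min × 60 = 1434 s
P = E / t = 54000 J / 1434 s = 37.6569 W
37.6569 W ÷ (745.7 W/hp) = 0.0504987 hp

0.0505 hp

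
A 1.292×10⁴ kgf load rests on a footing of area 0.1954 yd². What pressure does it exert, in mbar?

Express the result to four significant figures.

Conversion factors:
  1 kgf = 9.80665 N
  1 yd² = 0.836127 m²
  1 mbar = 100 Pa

7755 mbar

1.292×10⁴ kgf × 9.80665 = 126702 N
0.1954 yd² × 0.836127 = 0.163379 m²
P = F / A = 126702 N / 0.163379 m² = 775510 Pa
775510 Pa ÷ (100 Pa/mbar) = 7755.1 mbar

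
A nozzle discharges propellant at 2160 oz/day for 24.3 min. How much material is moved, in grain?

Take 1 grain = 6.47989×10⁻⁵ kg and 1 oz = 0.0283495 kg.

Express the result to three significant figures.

1.59×10⁴ grain

2160 oz/day → 7.08738×10⁻⁴ kg/s
24.3 min → 1458 s
m = ṁ × t = 7.08738×10⁻⁴ × 1458 = 1.03334 kg
In grain: 1.03334 / 6.47989×10⁻⁵ = 15946.9 grain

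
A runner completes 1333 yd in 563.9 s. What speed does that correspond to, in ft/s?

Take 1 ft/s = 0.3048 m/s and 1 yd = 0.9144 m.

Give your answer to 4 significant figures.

7.092 ft/s

1333 yd × 0.9144 = 1218.9 m
v = d / t = 1218.9 m / 563.9 s = 2.16155 m/s
2.16155 m/s ÷ (0.3048 m/s/ft/s) = 7.0917 ft/s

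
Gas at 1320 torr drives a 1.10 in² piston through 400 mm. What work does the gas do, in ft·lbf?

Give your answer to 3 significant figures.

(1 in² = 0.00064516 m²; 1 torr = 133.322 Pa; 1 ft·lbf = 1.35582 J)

36.8 ft·lbf

1320 torr → 175985 Pa
1.10 in² → 7.09676×10⁻⁴ m²
F = P × A = 175985 × 7.09676×10⁻⁴ = 124.892 N
400 mm → 0.4 m
W = F × d = 124.892 × 0.4 = 49.9568 J
In ft·lbf: 49.9568 / 1.35582 = 36.8462 ft·lbf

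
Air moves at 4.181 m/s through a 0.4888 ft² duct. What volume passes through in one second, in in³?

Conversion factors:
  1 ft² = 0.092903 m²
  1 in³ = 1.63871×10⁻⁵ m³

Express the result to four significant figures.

0.4888 ft² × 0.092903 = 0.045411 m²
V = v × A × t = 4.181 m/s × 0.045411 m² × 1 s = 0.189863 m³
0.189863 m³ ÷ (1.63871×10⁻⁵ m³/in³) = 11586.1 in³

1.159×10⁴ in³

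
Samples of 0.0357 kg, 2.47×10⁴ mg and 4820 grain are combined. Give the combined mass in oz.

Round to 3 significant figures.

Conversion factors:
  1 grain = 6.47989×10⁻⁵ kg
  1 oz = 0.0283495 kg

0.0357 kg (already kg)
2.47×10⁴ mg × 10⁻⁶ = 0.0247 kg
4820 grain × 6.47989×10⁻⁵ = 0.312331 kg
Total: 0.0357 + 0.0247 + 0.312331 = 0.372731 kg
In oz: 0.372731 / 0.0283495 = 13.1477 oz

13.1 oz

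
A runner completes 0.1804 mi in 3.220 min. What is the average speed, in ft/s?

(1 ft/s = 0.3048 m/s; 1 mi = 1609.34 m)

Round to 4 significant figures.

4.930 ft/s

0.1804 mi × 1609.34 = 290.325 m
3.220 min × 60 = 193.2 s
v = d / t = 290.325 m / 193.2 s = 1.50272 m/s
1.50272 m/s ÷ (0.3048 m/s/ft/s) = 4.93018 ft/s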